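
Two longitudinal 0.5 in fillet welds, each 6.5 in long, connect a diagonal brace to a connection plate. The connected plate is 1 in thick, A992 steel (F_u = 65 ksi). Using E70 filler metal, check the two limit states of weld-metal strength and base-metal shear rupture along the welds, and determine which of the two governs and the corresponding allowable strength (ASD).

R_n/Ω ≈ 96.5 kips (weld metal governs)

E70XX → F_EXX = 70 ksi.
t_e = 0.707 × 0.5 = 0.3535 in; L = 13 in.
Weld metal: R_n/Ω = (1/2.0) × 0.6 × 70 × 0.3535 × 13 = 96.51 kips.
Base metal (shear rupture): R_n/Ω = (1/2.0) × 0.6 × 65 × 1 × 13 = 253.5 kips.
Governing: weld metal.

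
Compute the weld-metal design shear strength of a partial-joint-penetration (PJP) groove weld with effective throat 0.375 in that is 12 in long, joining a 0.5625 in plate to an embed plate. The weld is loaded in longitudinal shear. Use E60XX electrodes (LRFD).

E60XX → F_EXX = 60 ksi.
Effective throat (given) t_e = 0.375 in.
A_we = 0.375 × 12 = 4.5 in².
F_nw = 0.6 F_EXX = 36 ksi.
φR_n = 0.75 × 36 × 4.5 = 121.5 kips.

φR_n ≈ 122 kips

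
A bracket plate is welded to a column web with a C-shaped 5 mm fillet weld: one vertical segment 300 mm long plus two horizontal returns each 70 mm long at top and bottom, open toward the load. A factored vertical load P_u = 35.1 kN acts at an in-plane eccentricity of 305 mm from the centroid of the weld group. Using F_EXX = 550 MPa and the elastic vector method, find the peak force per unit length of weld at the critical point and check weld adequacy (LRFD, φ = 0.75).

f_max ≈ 347 N/mm; adequate

Total weld length L_w = 440 mm. Treat welds as unit-width lines.
Centroid: x̄ = 2×70×35 / 440 = 11.14 mm from the vertical weld.
Polar moment about centroid: J = I_x + I_y = [300³/12 + 2×70×150²] + [300×11.14² + 2(70³/12 + 70×23.86²)] = 5574000 mm³.
Direct shear f_v = P/L_w = 35.1×10³ / 440 = 79.77 N/mm (vertical).
Torsion M = P·e = 35.1×10³ × 305 = 10706000 N·mm.
Critical point at (x, y) = (58.86, 150) from centroid. f_tx = M·y/J = 288.1 N/mm; f_ty = M·x/J = 113.1 N/mm.
Resultant f_max = √[f_tx² + (f_v + f_ty)²] = √[288.1² + (79.77 + 113.1)²] = 346.7 N/mm.
Capacity per unit length: φr_n = 0.75 × 0.6 × 550 × (0.707 × 5) = 874.9 N/mm.
346.7 ≤ 874.9 → adequate.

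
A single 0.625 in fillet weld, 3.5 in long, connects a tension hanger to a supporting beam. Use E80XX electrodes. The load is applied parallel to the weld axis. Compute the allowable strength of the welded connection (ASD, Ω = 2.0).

R_n/Ω ≈ 37.1 kip

E80XX → F_EXX = 80 ksi.
Effective throat t_e = 0.707 × 0.625 = 0.4419 in.
Total length L = 3.5 in; A_we = 0.4419 × 3.5 = 1.547 in².
F_nw = 0.6 F_EXX = 0.6 × 80 = 48 ksi.
R_n = 48 × 1.547 = 74.23 kip; R_n/Ω = 74.23/2.0 = 37.12 kip.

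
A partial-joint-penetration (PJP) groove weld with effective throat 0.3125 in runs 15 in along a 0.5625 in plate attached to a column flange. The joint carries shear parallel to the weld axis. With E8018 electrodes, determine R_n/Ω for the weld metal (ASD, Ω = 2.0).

R_n/Ω ≈ 112 kip

E80XX → F_EXX = 80 ksi.
Effective throat (given) t_e = 0.3125 in.
A_we = 0.3125 × 15 = 4.688 in².
F_nw = 0.6 F_EXX = 48 ksi.
R_n/Ω = (48 × 4.688) / 2.0 = 112.5 kip.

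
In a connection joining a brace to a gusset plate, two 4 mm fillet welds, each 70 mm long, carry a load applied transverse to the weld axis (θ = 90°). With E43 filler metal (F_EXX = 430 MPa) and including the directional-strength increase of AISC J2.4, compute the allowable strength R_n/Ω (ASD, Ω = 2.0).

t_e = 0.707 × 4 = 2.828 mm; A_we = 2.828 × 140 = 395.9 mm².
Directional factor: 1.0 + 0.5 sin^1.5(90°) = 1.5.
F_nw = 0.6 × 430 × 1.5 = 387 MPa.
R_n/Ω = (387 × 395.9) / 2.0 × 10⁻³ = 76.61 kN.

R_n/Ω ≈ 76.6 kN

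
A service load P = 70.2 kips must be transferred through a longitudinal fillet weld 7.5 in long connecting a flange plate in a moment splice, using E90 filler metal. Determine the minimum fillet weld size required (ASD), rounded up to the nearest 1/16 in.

E90XX → F_EXX = 90 ksi.
Total weld length L = 7.5 in.
Required throat t_e = P × Ω / (0.6 F_EXX × L) = 70.2 × 2.0 / (0.6 × 90 × 7.5) = 0.3467 in.
Required leg w = t_e / 0.707 = 0.4903 in → use 1/2 in.

w = 1/2 in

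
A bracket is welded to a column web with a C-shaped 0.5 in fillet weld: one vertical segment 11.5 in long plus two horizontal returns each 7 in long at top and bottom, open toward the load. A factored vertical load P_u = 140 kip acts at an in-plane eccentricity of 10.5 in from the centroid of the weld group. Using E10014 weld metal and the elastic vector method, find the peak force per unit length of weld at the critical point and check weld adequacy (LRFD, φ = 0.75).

f_max ≈ 19.6 kip/in; NOT adequate

E100XX → F_EXX = 100 ksi.
Total weld length L_w = 25.5 in. Treat welds as unit-width lines.
Centroid: x̄ = 2×7×3.5 / 25.5 = 1.922 in from the vertical weld.
Polar moment about centroid: J = I_x + I_y = [11.5³/12 + 2×7×5.75²] + [11.5×1.922² + 2(7³/12 + 7×1.578²)] = 724.1 in³.
Direct shear f_v = P/L_w = 140 / 25.5 = 5.49 kip/in (vertical).
Torsion M = P·e = 140 × 10.5 = 1470 kip·in.
Critical point at (x, y) = (5.078, 5.75) from centroid. f_tx = M·y/J = 11.67 kip/in; f_ty = M·x/J = 10.31 kip/in.
Resultant f_max = √[f_tx² + (f_v + f_ty)²] = √[11.67² + (5.49 + 10.31)²] = 19.64 kip/in.
Capacity per unit length: φr_n = 0.75 × 0.6 × 100 × (0.707 × 0.5) = 15.91 kip/in.
19.64 > 15.91 → NOT adequate.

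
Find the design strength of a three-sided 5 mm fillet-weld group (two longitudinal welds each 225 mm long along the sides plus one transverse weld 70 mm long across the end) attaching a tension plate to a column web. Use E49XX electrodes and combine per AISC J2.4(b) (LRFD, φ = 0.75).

E49XX → F_EXX = 490 MPa.
t_e = 0.707 × 5 = 3.535 mm.
R_nwl = 0.6 × 490 × 3.535 × 450 × 10⁻³ = 467.7 kN (longitudinal, 2 welds).
R_nwt = 0.6 × 490 × 3.535 × 70 × 10⁻³ = 72.75 kN (transverse, base value).
(i) R_nwl + R_nwt = 540.4 kN; (ii) 0.85 R_nwl + 1.5 R_nwt = 506.7 kN.
R_n = max = 540.4 kN [governs: (i)]; φR_n = 405.3 kN.

φR_n ≈ 405 kN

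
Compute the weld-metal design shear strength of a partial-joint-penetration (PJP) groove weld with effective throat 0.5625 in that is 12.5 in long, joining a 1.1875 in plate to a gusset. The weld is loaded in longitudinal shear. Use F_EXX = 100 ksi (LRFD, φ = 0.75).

φR_n ≈ 316 kips

Effective throat (given) t_e = 0.5625 in.
A_we = 0.5625 × 12.5 = 7.031 in².
F_nw = 0.6 F_EXX = 60 ksi.
φR_n = 0.75 × 60 × 7.031 = 316.4 kips.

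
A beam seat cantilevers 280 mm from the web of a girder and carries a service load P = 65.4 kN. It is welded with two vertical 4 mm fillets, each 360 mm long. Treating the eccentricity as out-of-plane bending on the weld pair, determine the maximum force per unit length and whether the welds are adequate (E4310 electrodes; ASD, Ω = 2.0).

f_max ≈ 434 N/mm; NOT adequate

E43XX → F_EXX = 430 MPa.
L_w = 2 × 360 = 720 mm; section modulus (unit throat) S = 2 × L²/6 = 43200 mm².
Direct shear f_v = P/L_w = 65.4×10³/720 = 90.83 N/mm.
Moment M = P × e = 65.4×10³ × 280 = 18312000 N·mm; bending f_b = M/S = 423.9 N/mm.
f_max = √(f_v² + f_b²) = √(90.83² + 423.9²) = 433.5 N/mm.
r_n/Ω = (1/2.0) × 0.6 × 430 × (0.707 × 4) = 364.8 N/mm → NOT adequate.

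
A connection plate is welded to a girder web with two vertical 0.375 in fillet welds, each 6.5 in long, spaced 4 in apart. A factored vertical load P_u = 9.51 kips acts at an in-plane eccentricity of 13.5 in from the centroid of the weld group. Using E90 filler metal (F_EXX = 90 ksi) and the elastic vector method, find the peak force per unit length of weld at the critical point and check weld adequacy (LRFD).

Total weld length L_w = 13 in. Treat welds as unit-width lines.
Polar moment about centroid: J = 2[d³/12 + d(b/2)²] = 2[6.5³/12 + 6.5×2²] = 97.77 in³.
Direct shear f_v = P/L_w = 9.51 / 13 = 0.7315 kip/in (vertical).
Torsion M = P·e = 9.51 × 13.5 = 128.38 kip·in.
Critical point at (x, y) = (2, 3.25) from centroid. f_tx = M·y/J = 4.268 kip/in; f_ty = M·x/J = 2.626 kip/in.
Resultant f_max = √[f_tx² + (f_v + f_ty)²] = √[4.268² + (0.7315 + 2.626)²] = 5.43 kip/in.
Capacity per unit length: φr_n = 0.75 × 0.6 × 90 × (0.707 × 0.375) = 10.74 kip/in.
5.43 ≤ 10.74 → adequate.

f_max ≈ 5.43 kip/in; adequate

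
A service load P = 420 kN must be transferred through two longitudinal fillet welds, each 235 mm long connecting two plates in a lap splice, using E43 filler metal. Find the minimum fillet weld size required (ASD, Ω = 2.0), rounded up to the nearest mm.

w = 10 mm

E43XX → F_EXX = 430 MPa.
Total weld length L = 470 mm.
Required throat t_e = P × Ω / (0.6 F_EXX × L) = 420 × 2.0 / (0.6 × 430 × 470 × 10⁻³) = 6.927 mm.
Required leg w = t_e / 0.707 = 9.798 mm → use 10 mm.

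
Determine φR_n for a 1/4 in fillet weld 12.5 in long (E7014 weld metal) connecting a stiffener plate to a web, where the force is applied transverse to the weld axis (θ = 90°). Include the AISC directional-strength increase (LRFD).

φR_n ≈ 104 kip

E70XX → F_EXX = 70 ksi.
t_e = 0.707 × 0.25 = 0.1767 in; A_we = 0.1767 × 12.5 = 2.209 in².
Directional factor: 1.0 + 0.5 sin^1.5(90°) = 1.5.
F_nw = 0.6 × 70 × 1.5 = 63 ksi.
φR_n = 0.75 × 63 × 2.209 = 104.4 kip.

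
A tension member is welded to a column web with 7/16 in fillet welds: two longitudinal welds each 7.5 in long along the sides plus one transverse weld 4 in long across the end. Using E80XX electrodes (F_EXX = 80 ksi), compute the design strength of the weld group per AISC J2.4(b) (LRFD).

t_e = 0.707 × 0.4375 = 0.3093 in.
R_nwl = 0.6 × 80 × 0.3093 × 15 = 222.7 kips (longitudinal, 2 welds).
R_nwt = 0.6 × 80 × 0.3093 × 4 = 59.39 kips (transverse, base value).
(i) R_nwl + R_nwt = 282.1 kips; (ii) 0.85 R_nwl + 1.5 R_nwt = 278.4 kips.
R_n = max = 282.1 kips [governs: (i)]; φR_n = 211.6 kips.

φR_n ≈ 212 kips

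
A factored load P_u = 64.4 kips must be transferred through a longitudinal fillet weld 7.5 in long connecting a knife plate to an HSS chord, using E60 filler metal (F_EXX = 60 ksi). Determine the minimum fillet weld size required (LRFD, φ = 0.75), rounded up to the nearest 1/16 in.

w = 1/2 in

Total weld length L = 7.5 in.
Required throat t_e = P_u / (φ × 0.6 F_EXX × L) = 64.4 / (0.75 × 0.6 × 60 × 7.5) = 0.318 in.
Required leg w = t_e / 0.707 = 0.4498 in → use 1/2 in.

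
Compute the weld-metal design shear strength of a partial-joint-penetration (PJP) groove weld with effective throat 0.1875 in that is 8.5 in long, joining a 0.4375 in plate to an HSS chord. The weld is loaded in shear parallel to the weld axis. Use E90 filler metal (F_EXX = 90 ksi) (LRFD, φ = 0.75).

φR_n ≈ 64.5 kip

Effective throat (given) t_e = 0.1875 in.
A_we = 0.1875 × 8.5 = 1.594 in².
F_nw = 0.6 F_EXX = 54 ksi.
φR_n = 0.75 × 54 × 1.594 = 64.55 kip.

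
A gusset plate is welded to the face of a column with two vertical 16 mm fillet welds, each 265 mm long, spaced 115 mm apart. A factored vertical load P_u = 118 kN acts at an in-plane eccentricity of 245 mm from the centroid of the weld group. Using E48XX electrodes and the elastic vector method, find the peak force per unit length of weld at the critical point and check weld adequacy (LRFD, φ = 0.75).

E48XX → F_EXX = 480 MPa.
Total weld length L_w = 530 mm. Treat welds as unit-width lines.
Polar moment about centroid: J = 2[d³/12 + d(b/2)²] = 2[265³/12 + 265×57.5²] = 4854000 mm³.
Direct shear f_v = P/L_w = 118×10³ / 530 = 222.6 N/mm (vertical).
Torsion M = P·e = 118×10³ × 245 = 28910000 N·mm.
Critical point at (x, y) = (57.5, 132.5) from centroid. f_tx = M·y/J = 789.2 N/mm; f_ty = M·x/J = 342.5 N/mm.
Resultant f_max = √[f_tx² + (f_v + f_ty)²] = √[789.2² + (222.6 + 342.5)²] = 970.6 N/mm.
Capacity per unit length: φr_n = 0.75 × 0.6 × 480 × (0.707 × 16) = 2443 N/mm.
970.6 ≤ 2443 → adequate.

f_max ≈ 971 N/mm; adequate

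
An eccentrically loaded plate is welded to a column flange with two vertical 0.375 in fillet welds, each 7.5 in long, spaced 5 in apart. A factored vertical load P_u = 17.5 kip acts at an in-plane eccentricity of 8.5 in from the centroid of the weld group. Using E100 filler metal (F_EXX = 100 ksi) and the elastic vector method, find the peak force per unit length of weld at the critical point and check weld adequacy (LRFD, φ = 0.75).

f_max ≈ 4.83 kip/in; adequate

Total weld length L_w = 15 in. Treat welds as unit-width lines.
Polar moment about centroid: J = 2[d³/12 + d(b/2)²] = 2[7.5³/12 + 7.5×2.5²] = 164.1 in³.
Direct shear f_v = P/L_w = 17.5 / 15 = 1.167 kip/in (vertical).
Torsion M = P·e = 17.5 × 8.5 = 148.75 kip·in.
Critical point at (x, y) = (2.5, 3.75) from centroid. f_tx = M·y/J = 3.4 kip/in; f_ty = M·x/J = 2.267 kip/in.
Resultant f_max = √[f_tx² + (f_v + f_ty)²] = √[3.4² + (1.167 + 2.267)²] = 4.832 kip/in.
Capacity per unit length: φr_n = 0.75 × 0.6 × 100 × (0.707 × 0.375) = 11.93 kip/in.
4.832 ≤ 11.93 → adequate.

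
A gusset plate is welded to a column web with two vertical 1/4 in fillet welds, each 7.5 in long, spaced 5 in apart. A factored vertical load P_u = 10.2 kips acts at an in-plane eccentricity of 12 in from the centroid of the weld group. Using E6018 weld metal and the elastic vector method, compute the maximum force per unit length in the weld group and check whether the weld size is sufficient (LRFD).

E60XX → F_EXX = 60 ksi.
Total weld length L_w = 15 in. Treat welds as unit-width lines.
Polar moment about centroid: J = 2[d³/12 + d(b/2)²] = 2[7.5³/12 + 7.5×2.5²] = 164.1 in³.
Direct shear f_v = P/L_w = 10.2 / 15 = 0.68 kip/in (vertical).
Torsion M = P·e = 10.2 × 12 = 122.4 kip·in.
Critical point at (x, y) = (2.5, 3.75) from centroid. f_tx = M·y/J = 2.798 kip/in; f_ty = M·x/J = 1.865 kip/in.
Resultant f_max = √[f_tx² + (f_v + f_ty)²] = √[2.798² + (0.68 + 1.865)²] = 3.782 kip/in.
Capacity per unit length: φr_n = 0.75 × 0.6 × 60 × (0.707 × 0.25) = 4.772 kip/in.
3.782 ≤ 4.772 → adequate.

f_max ≈ 3.78 kip/in; adequate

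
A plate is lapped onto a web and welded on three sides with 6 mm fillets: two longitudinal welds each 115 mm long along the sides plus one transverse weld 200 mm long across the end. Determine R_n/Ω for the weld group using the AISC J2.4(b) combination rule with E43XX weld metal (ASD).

E43XX → F_EXX = 430 MPa.
t_e = 0.707 × 6 = 4.242 mm.
R_nwl = 0.6 × 430 × 4.242 × 230 × 10⁻³ = 251.7 kN (longitudinal, 2 welds).
R_nwt = 0.6 × 430 × 4.242 × 200 × 10⁻³ = 218.9 kN (transverse, base value).
(i) R_nwl + R_nwt = 470.6 kN; (ii) 0.85 R_nwl + 1.5 R_nwt = 542.3 kN.
R_n = max = 542.3 kN [governs: (ii)]; R_n/Ω = 271.1 kN.

R_n/Ω ≈ 271 kN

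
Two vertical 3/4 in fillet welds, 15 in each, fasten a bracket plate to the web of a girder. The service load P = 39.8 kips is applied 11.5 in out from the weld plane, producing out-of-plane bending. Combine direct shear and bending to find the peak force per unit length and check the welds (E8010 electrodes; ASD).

f_max ≈ 6.25 kip/in; adequate

E80XX → F_EXX = 80 ksi.
L_w = 2 × 15 = 30 in; section modulus (unit throat) S = 2 × L²/6 = 75 in².
Direct shear f_v = P/L_w = 39.8/30 = 1.327 kip/in.
Moment M = P × e = 39.8 × 11.5 = 457.7 kip·in; bending f_b = M/S = 6.103 kip/in.
f_max = √(f_v² + f_b²) = √(1.327² + 6.103²) = 6.245 kip/in.
r_n/Ω = (1/2.0) × 0.6 × 80 × (0.707 × 0.75) = 12.73 kip/in → adequate.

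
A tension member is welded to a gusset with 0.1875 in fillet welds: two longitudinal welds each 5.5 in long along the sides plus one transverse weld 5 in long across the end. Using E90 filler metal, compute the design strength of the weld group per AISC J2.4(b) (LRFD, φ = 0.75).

φR_n ≈ 90.5 kips

E90XX → F_EXX = 90 ksi.
t_e = 0.707 × 0.1875 = 0.1326 in.
R_nwl = 0.6 × 90 × 0.1326 × 11 = 78.74 kips (longitudinal, 2 welds).
R_nwt = 0.6 × 90 × 0.1326 × 5 = 35.79 kips (transverse, base value).
(i) R_nwl + R_nwt = 114.5 kips; (ii) 0.85 R_nwl + 1.5 R_nwt = 120.6 kips.
R_n = max = 120.6 kips [governs: (ii)]; φR_n = 90.46 kips.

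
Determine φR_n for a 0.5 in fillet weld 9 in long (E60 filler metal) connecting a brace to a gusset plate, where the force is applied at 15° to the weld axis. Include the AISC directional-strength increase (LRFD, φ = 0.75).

φR_n ≈ 91.6 kips

E60XX → F_EXX = 60 ksi.
t_e = 0.707 × 0.5 = 0.3535 in; A_we = 0.3535 × 9 = 3.181 in².
Directional factor: 1.0 + 0.5 sin^1.5(15°) = 1.066.
F_nw = 0.6 × 60 × 1.066 = 38.37 ksi.
φR_n = 0.75 × 38.37 × 3.181 = 91.56 kips.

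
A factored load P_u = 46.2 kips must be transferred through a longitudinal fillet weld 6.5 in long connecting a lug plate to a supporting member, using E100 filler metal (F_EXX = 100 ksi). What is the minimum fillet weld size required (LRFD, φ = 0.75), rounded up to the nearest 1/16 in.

w = 1/4 in

Total weld length L = 6.5 in.
Required throat t_e = P_u / (φ × 0.6 F_EXX × L) = 46.2 / (0.75 × 0.6 × 100 × 6.5) = 0.1579 in.
Required leg w = t_e / 0.707 = 0.2234 in → use 1/4 in.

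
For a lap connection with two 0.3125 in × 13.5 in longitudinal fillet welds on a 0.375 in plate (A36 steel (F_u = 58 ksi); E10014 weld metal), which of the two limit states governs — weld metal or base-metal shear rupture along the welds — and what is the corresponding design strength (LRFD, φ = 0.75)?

E100XX → F_EXX = 100 ksi.
t_e = 0.707 × 0.3125 = 0.2209 in; L = 27 in.
Weld metal: φR_n = 0.75 × 0.6 × 100 × 0.2209 × 27 = 268.4 kips.
Base metal (shear rupture): φR_n = 0.75 × 0.6 × 58 × 0.375 × 27 = 264.3 kips.
Governing: base-metal shear rupture.

φR_n ≈ 264 kips (base-metal shear rupture governs)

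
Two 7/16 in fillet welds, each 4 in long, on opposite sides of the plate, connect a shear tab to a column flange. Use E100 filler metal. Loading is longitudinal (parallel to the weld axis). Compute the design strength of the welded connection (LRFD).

φR_n ≈ 111 kip

E100XX → F_EXX = 100 ksi.
Effective throat t_e = 0.707 × 0.4375 = 0.3093 in.
Total length L = 8 in; A_we = 0.3093 × 8 = 2.474 in².
F_nw = 0.6 F_EXX = 0.6 × 100 = 60 ksi.
φR_n = 0.75 × 60 × 2.474 = 111.4 kip.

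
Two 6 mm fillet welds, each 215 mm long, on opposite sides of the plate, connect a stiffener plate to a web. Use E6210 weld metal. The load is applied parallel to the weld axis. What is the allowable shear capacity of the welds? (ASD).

R_n/Ω ≈ 339 kN

E62XX → F_EXX = 620 MPa.
Effective throat t_e = 0.707 × 6 = 4.242 mm.
Total length L = 430 mm; A_we = 4.242 × 430 = 1824 mm².
F_nw = 0.6 F_EXX = 0.6 × 620 = 372 MPa.
R_n = 372 × 1824 × 10⁻³ = 678.6 kN; R_n/Ω = 678.6/2.0 = 339.3 kN.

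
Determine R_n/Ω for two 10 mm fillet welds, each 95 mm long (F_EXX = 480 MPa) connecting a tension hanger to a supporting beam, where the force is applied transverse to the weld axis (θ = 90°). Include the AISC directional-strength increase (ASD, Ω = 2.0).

t_e = 0.707 × 10 = 7.07 mm; A_we = 7.07 × 190 = 1343 mm².
Directional factor: 1.0 + 0.5 sin^1.5(90°) = 1.5.
F_nw = 0.6 × 480 × 1.5 = 432 MPa.
R_n/Ω = (432 × 1343) / 2.0 × 10⁻³ = 290.2 kN.

R_n/Ω ≈ 290 kN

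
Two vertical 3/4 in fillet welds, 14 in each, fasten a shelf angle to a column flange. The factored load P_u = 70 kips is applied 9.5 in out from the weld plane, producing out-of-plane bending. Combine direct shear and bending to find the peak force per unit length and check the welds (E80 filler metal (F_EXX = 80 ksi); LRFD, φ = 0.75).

L_w = 2 × 14 = 28 in; section modulus (unit throat) S = 2 × L²/6 = 65.33 in².
Direct shear f_v = P/L_w = 70/28 = 2.5 kip/in.
Moment M = P × e = 70 × 9.5 = 665 kip·in; bending f_b = M/S = 10.18 kip/in.
f_max = √(f_v² + f_b²) = √(2.5² + 10.18²) = 10.48 kip/in.
φr_n = 0.75 × 0.6 × 80 × (0.707 × 0.75) = 19.09 kip/in → adequate.

f_max ≈ 10.5 kip/in; adequate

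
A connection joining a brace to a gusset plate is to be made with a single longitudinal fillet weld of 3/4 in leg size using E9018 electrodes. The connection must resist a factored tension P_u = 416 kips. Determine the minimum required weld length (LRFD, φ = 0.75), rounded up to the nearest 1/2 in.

E90XX → F_EXX = 90 ksi.
Throat t_e = 0.707 × 0.75 = 0.5302 in.
φr_n = 0.75 × 0.6 × 90 × 0.5302 = 21.48 kips/in.
L_req = P_u / φr_n = 416 / 21.48 = 19.37 in total.
Round up → use L = 19.5 in.

L = 19.5 in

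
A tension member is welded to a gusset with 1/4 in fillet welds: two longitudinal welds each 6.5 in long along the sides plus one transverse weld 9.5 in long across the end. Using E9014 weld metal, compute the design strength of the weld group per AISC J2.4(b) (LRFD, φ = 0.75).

φR_n ≈ 181 kips

E90XX → F_EXX = 90 ksi.
t_e = 0.707 × 0.25 = 0.1767 in.
R_nwl = 0.6 × 90 × 0.1767 × 13 = 124.1 kips (longitudinal, 2 welds).
R_nwt = 0.6 × 90 × 0.1767 × 9.5 = 90.67 kips (transverse, base value).
(i) R_nwl + R_nwt = 214.8 kips; (ii) 0.85 R_nwl + 1.5 R_nwt = 241.5 kips.
R_n = max = 241.5 kips [governs: (ii)]; φR_n = 181.1 kips.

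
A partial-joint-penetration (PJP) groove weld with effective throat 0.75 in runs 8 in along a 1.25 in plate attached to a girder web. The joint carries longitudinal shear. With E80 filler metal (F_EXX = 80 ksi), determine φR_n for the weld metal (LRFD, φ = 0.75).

Effective throat (given) t_e = 0.75 in.
A_we = 0.75 × 8 = 6 in².
F_nw = 0.6 F_EXX = 48 ksi.
φR_n = 0.75 × 48 × 6 = 216 kip.

φR_n ≈ 216 kip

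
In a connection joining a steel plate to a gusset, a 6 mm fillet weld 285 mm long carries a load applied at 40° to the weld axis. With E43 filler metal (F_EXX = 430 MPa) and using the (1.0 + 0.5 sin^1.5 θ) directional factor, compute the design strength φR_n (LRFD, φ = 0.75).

t_e = 0.707 × 6 = 4.242 mm; A_we = 4.242 × 285 = 1209 mm².
Directional factor: 1.0 + 0.5 sin^1.5(40°) = 1.258.
F_nw = 0.6 × 430 × 1.258 = 324.5 MPa.
φR_n = 0.75 × 324.5 × 1209 × 10⁻³ = 294.2 kN.

φR_n ≈ 294 kN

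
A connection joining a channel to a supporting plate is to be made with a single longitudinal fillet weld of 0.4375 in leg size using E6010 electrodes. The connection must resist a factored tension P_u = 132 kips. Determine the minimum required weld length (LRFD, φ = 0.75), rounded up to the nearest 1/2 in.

E60XX → F_EXX = 60 ksi.
Throat t_e = 0.707 × 0.4375 = 0.3093 in.
φr_n = 0.75 × 0.6 × 60 × 0.3093 = 8.351 kips/in.
L_req = P_u / φr_n = 132 / 8.351 = 15.81 in total.
Round up → use L = 16 in.

L = 16 in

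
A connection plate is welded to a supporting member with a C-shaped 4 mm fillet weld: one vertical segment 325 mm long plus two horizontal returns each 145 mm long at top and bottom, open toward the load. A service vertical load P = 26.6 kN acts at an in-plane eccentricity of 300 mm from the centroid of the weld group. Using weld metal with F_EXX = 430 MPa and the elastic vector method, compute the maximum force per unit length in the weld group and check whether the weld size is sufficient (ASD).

f_max ≈ 161 N/mm; adequate

Total weld length L_w = 615 mm. Treat welds as unit-width lines.
Centroid: x̄ = 2×145×72.5 / 615 = 34.19 mm from the vertical weld.
Polar moment about centroid: J = I_x + I_y = [325³/12 + 2×145×162.5²] + [325×34.19² + 2(145³/12 + 145×38.31²)] = 11830000 mm³.
Direct shear f_v = P/L_w = 26.6×10³ / 615 = 43.25 N/mm (vertical).
Torsion M = P·e = 26.6×10³ × 300 = 7980000 N·mm.
Critical point at (x, y) = (110.8, 162.5) from centroid. f_tx = M·y/J = 109.6 N/mm; f_ty = M·x/J = 74.74 N/mm.
Resultant f_max = √[f_tx² + (f_v + f_ty)²] = √[109.6² + (43.25 + 74.74)²] = 161 N/mm.
Capacity per unit length: r_n/Ω = (1/2.0) × 0.6 × 430 × (0.707 × 4) = 364.8 N/mm.
161 ≤ 364.8 → adequate.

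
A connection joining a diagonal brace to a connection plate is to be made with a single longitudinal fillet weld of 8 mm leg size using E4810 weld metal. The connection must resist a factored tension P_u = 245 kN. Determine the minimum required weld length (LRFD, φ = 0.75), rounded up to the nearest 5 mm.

L = 205 mm

E48XX → F_EXX = 480 MPa.
Throat t_e = 0.707 × 8 = 5.656 mm.
φr_n = 0.75 × 0.6 × 480 × 5.656 × 10⁻³ = 1.222 kN/mm.
L_req = P_u / φr_n = 245 / 1.222 = 200.5 mm total.
Round up → use L = 205 mm.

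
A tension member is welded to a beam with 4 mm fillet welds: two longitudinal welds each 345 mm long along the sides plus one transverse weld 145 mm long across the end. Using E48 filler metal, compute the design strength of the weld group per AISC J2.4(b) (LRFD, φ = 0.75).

E48XX → F_EXX = 480 MPa.
t_e = 0.707 × 4 = 2.828 mm.
R_nwl = 0.6 × 480 × 2.828 × 690 × 10⁻³ = 562 kN (longitudinal, 2 welds).
R_nwt = 0.6 × 480 × 2.828 × 145 × 10⁻³ = 118.1 kN (transverse, base value).
(i) R_nwl + R_nwt = 680.1 kN; (ii) 0.85 R_nwl + 1.5 R_nwt = 654.8 kN.
R_n = max = 680.1 kN [governs: (i)]; φR_n = 510.1 kN.

φR_n ≈ 510 kN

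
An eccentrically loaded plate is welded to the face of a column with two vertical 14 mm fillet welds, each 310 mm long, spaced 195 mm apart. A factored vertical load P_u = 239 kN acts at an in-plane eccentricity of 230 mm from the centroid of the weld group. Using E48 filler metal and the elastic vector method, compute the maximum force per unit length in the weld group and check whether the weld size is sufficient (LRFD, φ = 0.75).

f_max ≈ 1180 N/mm; adequate

E48XX → F_EXX = 480 MPa.
Total weld length L_w = 620 mm. Treat welds as unit-width lines.
Polar moment about centroid: J = 2[d³/12 + d(b/2)²] = 2[310³/12 + 310×97.5²] = 10860000 mm³.
Direct shear f_v = P/L_w = 239×10³ / 620 = 385.5 N/mm (vertical).
Torsion M = P·e = 239×10³ × 230 = 54970000 N·mm.
Critical point at (x, y) = (97.5, 155) from centroid. f_tx = M·y/J = 784.6 N/mm; f_ty = M·x/J = 493.6 N/mm.
Resultant f_max = √[f_tx² + (f_v + f_ty)²] = √[784.6² + (385.5 + 493.6)²] = 1178 N/mm.
Capacity per unit length: φr_n = 0.75 × 0.6 × 480 × (0.707 × 14) = 2138 N/mm.
1178 ≤ 2138 → adequate.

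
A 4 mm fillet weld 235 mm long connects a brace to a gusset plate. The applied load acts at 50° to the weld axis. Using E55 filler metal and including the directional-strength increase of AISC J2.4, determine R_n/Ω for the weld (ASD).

R_n/Ω ≈ 146 kN

E55XX → F_EXX = 550 MPa.
t_e = 0.707 × 4 = 2.828 mm; A_we = 2.828 × 235 = 664.6 mm².
Directional factor: 1.0 + 0.5 sin^1.5(50°) = 1.335.
F_nw = 0.6 × 550 × 1.335 = 440.6 MPa.
R_n/Ω = (440.6 × 664.6) / 2.0 × 10⁻³ = 146.4 kN.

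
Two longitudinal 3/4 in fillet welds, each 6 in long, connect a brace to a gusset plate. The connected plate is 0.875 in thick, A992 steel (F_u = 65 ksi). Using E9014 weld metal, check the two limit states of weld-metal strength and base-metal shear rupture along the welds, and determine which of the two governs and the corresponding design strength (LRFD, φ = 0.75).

E90XX → F_EXX = 90 ksi.
t_e = 0.707 × 0.75 = 0.5302 in; L = 12 in.
Weld metal: φR_n = 0.75 × 0.6 × 90 × 0.5302 × 12 = 257.7 kips.
Base metal (shear rupture): φR_n = 0.75 × 0.6 × 65 × 0.875 × 12 = 307.1 kips.
Governing: weld metal.

φR_n ≈ 258 kips (weld metal governs)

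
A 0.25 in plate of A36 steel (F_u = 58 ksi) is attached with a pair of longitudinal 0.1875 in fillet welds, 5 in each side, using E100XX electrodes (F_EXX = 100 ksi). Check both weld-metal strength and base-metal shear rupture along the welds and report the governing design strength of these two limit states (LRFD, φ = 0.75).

t_e = 0.707 × 0.1875 = 0.1326 in; L = 10 in.
Weld metal: φR_n = 0.75 × 0.6 × 100 × 0.1326 × 10 = 59.65 kips.
Base metal (shear rupture): φR_n = 0.75 × 0.6 × 58 × 0.25 × 10 = 65.25 kips.
Governing: weld metal.

φR_n ≈ 59.7 kips (weld metal governs)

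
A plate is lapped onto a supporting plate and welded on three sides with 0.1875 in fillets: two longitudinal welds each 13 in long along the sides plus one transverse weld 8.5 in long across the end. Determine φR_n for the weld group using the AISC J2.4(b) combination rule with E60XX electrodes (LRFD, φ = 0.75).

φR_n ≈ 125 kip

E60XX → F_EXX = 60 ksi.
t_e = 0.707 × 0.1875 = 0.1326 in.
R_nwl = 0.6 × 60 × 0.1326 × 26 = 124.1 kip (longitudinal, 2 welds).
R_nwt = 0.6 × 60 × 0.1326 × 8.5 = 40.56 kip (transverse, base value).
(i) R_nwl + R_nwt = 164.6 kip; (ii) 0.85 R_nwl + 1.5 R_nwt = 166.3 kip.
R_n = max = 166.3 kip [governs: (ii)]; φR_n = 124.7 kip.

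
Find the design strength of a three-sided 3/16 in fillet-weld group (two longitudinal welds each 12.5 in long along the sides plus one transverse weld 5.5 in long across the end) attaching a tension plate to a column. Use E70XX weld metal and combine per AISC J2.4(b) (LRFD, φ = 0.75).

φR_n ≈ 127 kip

E70XX → F_EXX = 70 ksi.
t_e = 0.707 × 0.1875 = 0.1326 in.
R_nwl = 0.6 × 70 × 0.1326 × 25 = 139.2 kip (longitudinal, 2 welds).
R_nwt = 0.6 × 70 × 0.1326 × 5.5 = 30.62 kip (transverse, base value).
(i) R_nwl + R_nwt = 169.8 kip; (ii) 0.85 R_nwl + 1.5 R_nwt = 164.2 kip.
R_n = max = 169.8 kip [governs: (i)]; φR_n = 127.4 kip.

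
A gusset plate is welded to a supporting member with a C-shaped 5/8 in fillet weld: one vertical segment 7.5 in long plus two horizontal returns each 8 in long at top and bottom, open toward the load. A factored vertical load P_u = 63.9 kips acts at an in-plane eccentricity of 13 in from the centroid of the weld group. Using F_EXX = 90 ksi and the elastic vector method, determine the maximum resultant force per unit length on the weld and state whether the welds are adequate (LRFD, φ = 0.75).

f_max ≈ 14.9 kip/in; adequate

Total weld length L_w = 23.5 in. Treat welds as unit-width lines.
Centroid: x̄ = 2×8×4 / 23.5 = 2.723 in from the vertical weld.
Polar moment about centroid: J = I_x + I_y = [7.5³/12 + 2×8×3.75²] + [7.5×2.723² + 2(8³/12 + 8×1.277²)] = 427.2 in³.
Direct shear f_v = P/L_w = 63.9 / 23.5 = 2.719 kip/in (vertical).
Torsion M = P·e = 63.9 × 13 = 830.7 kip·in.
Critical point at (x, y) = (5.277, 3.75) from centroid. f_tx = M·y/J = 7.292 kip/in; f_ty = M·x/J = 10.26 kip/in.
Resultant f_max = √[f_tx² + (f_v + f_ty)²] = √[7.292² + (2.719 + 10.26)²] = 14.89 kip/in.
Capacity per unit length: φr_n = 0.75 × 0.6 × 90 × (0.707 × 0.625) = 17.9 kip/in.
14.89 ≤ 17.9 → adequate.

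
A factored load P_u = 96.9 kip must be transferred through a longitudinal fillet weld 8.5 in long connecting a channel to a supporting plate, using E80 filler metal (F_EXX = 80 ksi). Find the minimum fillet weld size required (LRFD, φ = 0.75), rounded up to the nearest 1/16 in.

w = 1/2 in

Total weld length L = 8.5 in.
Required throat t_e = P_u / (φ × 0.6 F_EXX × L) = 96.9 / (0.75 × 0.6 × 80 × 8.5) = 0.3167 in.
Required leg w = t_e / 0.707 = 0.4479 in → use 1/2 in.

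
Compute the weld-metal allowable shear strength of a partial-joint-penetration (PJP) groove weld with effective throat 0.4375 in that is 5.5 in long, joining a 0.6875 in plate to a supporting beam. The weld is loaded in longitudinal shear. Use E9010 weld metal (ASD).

R_n/Ω ≈ 65 kip

E90XX → F_EXX = 90 ksi.
Effective throat (given) t_e = 0.4375 in.
A_we = 0.4375 × 5.5 = 2.406 in².
F_nw = 0.6 F_EXX = 54 ksi.
R_n/Ω = (54 × 2.406) / 2.0 = 64.97 kip.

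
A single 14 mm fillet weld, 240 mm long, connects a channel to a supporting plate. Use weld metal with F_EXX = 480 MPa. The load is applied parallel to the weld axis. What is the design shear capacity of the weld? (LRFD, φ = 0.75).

φR_n ≈ 513 kN

Effective throat t_e = 0.707 × 14 = 9.898 mm.
Total length L = 240 mm; A_we = 9.898 × 240 = 2376 mm².
F_nw = 0.6 F_EXX = 0.6 × 480 = 288 MPa.
φR_n = 0.75 × 288 × 2376 × 10⁻³ = 513.1 kN.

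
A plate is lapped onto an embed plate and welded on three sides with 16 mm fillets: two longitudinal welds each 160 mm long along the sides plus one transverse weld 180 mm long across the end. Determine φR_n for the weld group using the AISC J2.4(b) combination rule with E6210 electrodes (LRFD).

φR_n ≈ 1710 kN

E62XX → F_EXX = 620 MPa.
t_e = 0.707 × 16 = 11.31 mm.
R_nwl = 0.6 × 620 × 11.31 × 320 × 10⁻³ = 1347 kN (longitudinal, 2 welds).
R_nwt = 0.6 × 620 × 11.31 × 180 × 10⁻³ = 757.5 kN (transverse, base value).
(i) R_nwl + R_nwt = 2104 kN; (ii) 0.85 R_nwl + 1.5 R_nwt = 2281 kN.
R_n = max = 2281 kN [governs: (ii)]; φR_n = 1711 kN.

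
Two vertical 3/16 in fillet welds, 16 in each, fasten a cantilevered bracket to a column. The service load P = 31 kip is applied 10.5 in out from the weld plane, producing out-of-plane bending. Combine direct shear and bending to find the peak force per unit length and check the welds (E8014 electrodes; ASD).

f_max ≈ 3.94 kip/in; NOT adequate

E80XX → F_EXX = 80 ksi.
L_w = 2 × 16 = 32 in; section modulus (unit throat) S = 2 × L²/6 = 85.33 in².
Direct shear f_v = P/L_w = 31/32 = 0.9688 kip/in.
Moment M = P × e = 31 × 10.5 = 325.5 kip·in; bending f_b = M/S = 3.814 kip/in.
f_max = √(f_v² + f_b²) = √(0.9688² + 3.814²) = 3.936 kip/in.
r_n/Ω = (1/2.0) × 0.6 × 80 × (0.707 × 0.1875) = 3.181 kip/in → NOT adequate.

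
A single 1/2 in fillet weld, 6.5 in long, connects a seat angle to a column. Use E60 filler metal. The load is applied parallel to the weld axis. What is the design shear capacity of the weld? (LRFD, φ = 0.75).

E60XX → F_EXX = 60 ksi.
Effective throat t_e = 0.707 × 0.5 = 0.3535 in.
Total length L = 6.5 in; A_we = 0.3535 × 6.5 = 2.298 in².
F_nw = 0.6 F_EXX = 0.6 × 60 = 36 ksi.
φR_n = 0.75 × 36 × 2.298 = 62.04 kip.

φR_n ≈ 62 kip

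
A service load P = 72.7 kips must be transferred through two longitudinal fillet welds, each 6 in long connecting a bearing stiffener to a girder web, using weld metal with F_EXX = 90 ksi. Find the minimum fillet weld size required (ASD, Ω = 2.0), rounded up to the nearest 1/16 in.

w = 3/8 in

Total weld length L = 12 in.
Required throat t_e = P × Ω / (0.6 F_EXX × L) = 72.7 × 2.0 / (0.6 × 90 × 12) = 0.2244 in.
Required leg w = t_e / 0.707 = 0.3174 in → use 3/8 in.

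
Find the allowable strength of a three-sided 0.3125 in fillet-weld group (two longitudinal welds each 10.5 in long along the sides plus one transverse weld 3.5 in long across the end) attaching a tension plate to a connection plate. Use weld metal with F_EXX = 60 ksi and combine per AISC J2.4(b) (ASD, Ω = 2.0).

t_e = 0.707 × 0.3125 = 0.2209 in.
R_nwl = 0.6 × 60 × 0.2209 × 21 = 167 kips (longitudinal, 2 welds).
R_nwt = 0.6 × 60 × 0.2209 × 3.5 = 27.84 kips (transverse, base value).
(i) R_nwl + R_nwt = 194.9 kips; (ii) 0.85 R_nwl + 1.5 R_nwt = 183.7 kips.
R_n = max = 194.9 kips [governs: (i)]; R_n/Ω = 97.43 kips.

R_n/Ω ≈ 97.4 kips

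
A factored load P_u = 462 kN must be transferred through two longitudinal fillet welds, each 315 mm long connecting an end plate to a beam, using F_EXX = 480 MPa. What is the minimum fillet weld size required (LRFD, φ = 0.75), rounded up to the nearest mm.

w = 5 mm

Total weld length L = 630 mm.
Required throat t_e = P_u / (φ × 0.6 F_EXX × L) = 462 / (0.75 × 0.6 × 480 × 630 × 10⁻³) = 3.395 mm.
Required leg w = t_e / 0.707 = 4.802 mm → use 5 mm.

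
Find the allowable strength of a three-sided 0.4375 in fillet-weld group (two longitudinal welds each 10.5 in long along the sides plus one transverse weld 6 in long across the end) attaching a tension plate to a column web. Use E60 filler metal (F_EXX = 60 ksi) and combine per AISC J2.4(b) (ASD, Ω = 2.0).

R_n/Ω ≈ 150 kip

t_e = 0.707 × 0.4375 = 0.3093 in.
R_nwl = 0.6 × 60 × 0.3093 × 21 = 233.8 kip (longitudinal, 2 welds).
R_nwt = 0.6 × 60 × 0.3093 × 6 = 66.81 kip (transverse, base value).
(i) R_nwl + R_nwt = 300.7 kip; (ii) 0.85 R_nwl + 1.5 R_nwt = 299 kip.
R_n = max = 300.7 kip [governs: (i)]; R_n/Ω = 150.3 kip.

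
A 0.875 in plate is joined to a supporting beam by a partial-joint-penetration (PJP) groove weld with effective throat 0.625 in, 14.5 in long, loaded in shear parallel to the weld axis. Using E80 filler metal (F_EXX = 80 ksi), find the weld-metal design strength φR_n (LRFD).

φR_n ≈ 326 kip

Effective throat (given) t_e = 0.625 in.
A_we = 0.625 × 14.5 = 9.062 in².
F_nw = 0.6 F_EXX = 48 ksi.
φR_n = 0.75 × 48 × 9.062 = 326.2 kip.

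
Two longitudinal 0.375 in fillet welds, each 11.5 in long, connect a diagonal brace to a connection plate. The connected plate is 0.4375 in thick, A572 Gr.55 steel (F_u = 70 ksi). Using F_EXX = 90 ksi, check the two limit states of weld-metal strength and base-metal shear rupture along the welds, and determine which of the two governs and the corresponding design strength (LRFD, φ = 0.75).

φR_n ≈ 247 kip (weld metal governs)

t_e = 0.707 × 0.375 = 0.2651 in; L = 23 in.
Weld metal: φR_n = 0.75 × 0.6 × 90 × 0.2651 × 23 = 247 kip.
Base metal (shear rupture): φR_n = 0.75 × 0.6 × 70 × 0.4375 × 23 = 317 kip.
Governing: weld metal.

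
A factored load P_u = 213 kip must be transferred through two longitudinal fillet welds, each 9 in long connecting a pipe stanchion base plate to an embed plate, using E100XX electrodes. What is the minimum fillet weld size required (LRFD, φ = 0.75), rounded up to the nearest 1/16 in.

E100XX → F_EXX = 100 ksi.
Total weld length L = 18 in.
Required throat t_e = P_u / (φ × 0.6 F_EXX × L) = 213 / (0.75 × 0.6 × 100 × 18) = 0.263 in.
Required leg w = t_e / 0.707 = 0.3719 in → use 3/8 in.

w = 3/8 in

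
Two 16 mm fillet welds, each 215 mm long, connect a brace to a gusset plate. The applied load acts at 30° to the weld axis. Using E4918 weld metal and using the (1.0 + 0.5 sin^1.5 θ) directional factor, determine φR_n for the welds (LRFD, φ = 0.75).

φR_n ≈ 1260 kN

E49XX → F_EXX = 490 MPa.
t_e = 0.707 × 16 = 11.31 mm; A_we = 11.31 × 430 = 4864 mm².
Directional factor: 1.0 + 0.5 sin^1.5(30°) = 1.177.
F_nw = 0.6 × 490 × 1.177 = 346 MPa.
φR_n = 0.75 × 346 × 4864 × 10⁻³ = 1262 kN.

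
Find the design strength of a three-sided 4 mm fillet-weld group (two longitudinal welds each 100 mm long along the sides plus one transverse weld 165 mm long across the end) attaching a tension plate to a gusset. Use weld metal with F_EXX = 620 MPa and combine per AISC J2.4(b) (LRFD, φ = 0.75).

φR_n ≈ 329 kN

t_e = 0.707 × 4 = 2.828 mm.
R_nwl = 0.6 × 620 × 2.828 × 200 × 10⁻³ = 210.4 kN (longitudinal, 2 welds).
R_nwt = 0.6 × 620 × 2.828 × 165 × 10⁻³ = 173.6 kN (transverse, base value).
(i) R_nwl + R_nwt = 384 kN; (ii) 0.85 R_nwl + 1.5 R_nwt = 439.2 kN.
R_n = max = 439.2 kN [governs: (ii)]; φR_n = 329.4 kN.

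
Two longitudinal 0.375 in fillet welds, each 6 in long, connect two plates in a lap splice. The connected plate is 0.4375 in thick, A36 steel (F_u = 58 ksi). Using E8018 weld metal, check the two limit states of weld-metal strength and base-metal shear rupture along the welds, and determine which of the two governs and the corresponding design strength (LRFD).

φR_n ≈ 115 kip (weld metal governs)

E80XX → F_EXX = 80 ksi.
t_e = 0.707 × 0.375 = 0.2651 in; L = 12 in.
Weld metal: φR_n = 0.75 × 0.6 × 80 × 0.2651 × 12 = 114.5 kip.
Base metal (shear rupture): φR_n = 0.75 × 0.6 × 58 × 0.4375 × 12 = 137 kip.
Governing: weld metal.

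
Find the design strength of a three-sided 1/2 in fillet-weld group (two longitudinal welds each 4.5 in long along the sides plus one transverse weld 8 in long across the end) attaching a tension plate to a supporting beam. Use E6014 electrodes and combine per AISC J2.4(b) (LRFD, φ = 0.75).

E60XX → F_EXX = 60 ksi.
t_e = 0.707 × 0.5 = 0.3535 in.
R_nwl = 0.6 × 60 × 0.3535 × 9 = 114.5 kip (longitudinal, 2 welds).
R_nwt = 0.6 × 60 × 0.3535 × 8 = 101.8 kip (transverse, base value).
(i) R_nwl + R_nwt = 216.3 kip; (ii) 0.85 R_nwl + 1.5 R_nwt = 250.1 kip.
R_n = max = 250.1 kip [governs: (ii)]; φR_n = 187.5 kip.

φR_n ≈ 188 kip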